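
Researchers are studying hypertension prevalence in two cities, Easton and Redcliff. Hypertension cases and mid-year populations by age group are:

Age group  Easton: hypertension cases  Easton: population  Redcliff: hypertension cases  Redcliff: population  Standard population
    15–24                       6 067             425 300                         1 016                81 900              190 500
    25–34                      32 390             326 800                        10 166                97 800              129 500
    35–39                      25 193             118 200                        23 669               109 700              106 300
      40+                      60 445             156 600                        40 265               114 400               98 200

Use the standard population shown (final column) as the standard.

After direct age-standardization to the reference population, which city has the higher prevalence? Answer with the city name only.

Easton

Age-specific rates per 1 000 for Easton: 14.265, 99.113, 213.139, 385.983.
For Redcliff: 12.405, 103.947, 215.761, 351.967.
Standard total = 524 500; weights = 0.3632, 0.2469, 0.2027, 0.1872.
Easton: 0.3632×14.265 + 0.2469×99.113 + 0.2027×213.139 + 0.1872×385.983 = 145.1150 per 1 000.
Redcliff: 0.3632×12.405 + 0.2469×103.947 + 0.2027×215.761 + 0.1872×351.967 = 139.7958 per 1 000.
The crude rates (120.84 vs 186.02) would put Redcliff higher, but that reflects its age composition; once standardized to a common age structure, Easton has the higher underlying rate.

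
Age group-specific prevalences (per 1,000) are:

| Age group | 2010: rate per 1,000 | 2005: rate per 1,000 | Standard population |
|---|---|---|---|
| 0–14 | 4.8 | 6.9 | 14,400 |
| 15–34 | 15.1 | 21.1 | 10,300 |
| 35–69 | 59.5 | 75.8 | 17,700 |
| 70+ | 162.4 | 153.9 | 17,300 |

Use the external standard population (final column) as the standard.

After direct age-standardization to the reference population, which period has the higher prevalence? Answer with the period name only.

Standard total = 59,700; weights = 0.2412, 0.1725, 0.2965, 0.2898.
2010: 0.2412×4.8 + 0.1725×15.1 + 0.2965×59.5 + 0.2898×162.4 = 68.4643 per 1,000.
2005: 0.2412×6.9 + 0.1725×21.1 + 0.2965×75.8 + 0.2898×153.9 = 72.3755 per 1,000.

2005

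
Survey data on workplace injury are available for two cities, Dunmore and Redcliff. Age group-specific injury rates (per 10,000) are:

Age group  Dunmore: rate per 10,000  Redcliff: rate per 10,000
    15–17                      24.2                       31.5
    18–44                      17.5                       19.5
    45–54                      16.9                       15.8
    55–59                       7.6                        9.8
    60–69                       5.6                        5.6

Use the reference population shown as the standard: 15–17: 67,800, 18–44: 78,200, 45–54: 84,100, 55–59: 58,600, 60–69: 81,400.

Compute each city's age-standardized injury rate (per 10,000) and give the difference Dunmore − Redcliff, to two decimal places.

Standard total = 370,100; weights = 0.1832, 0.2113, 0.2272, 0.1583, 0.2199.
Dunmore: 0.1832×24.2 + 0.2113×17.5 + 0.2272×16.9 + 0.1583×7.6 + 0.2199×5.6 = 14.4062 per 10,000.
Redcliff: 0.1832×31.5 + 0.2113×19.5 + 0.2272×15.8 + 0.1583×9.8 + 0.2199×5.6 = 16.2645 per 10,000.
Difference = 14.4062 − 16.2645 = -1.8583.

-1.86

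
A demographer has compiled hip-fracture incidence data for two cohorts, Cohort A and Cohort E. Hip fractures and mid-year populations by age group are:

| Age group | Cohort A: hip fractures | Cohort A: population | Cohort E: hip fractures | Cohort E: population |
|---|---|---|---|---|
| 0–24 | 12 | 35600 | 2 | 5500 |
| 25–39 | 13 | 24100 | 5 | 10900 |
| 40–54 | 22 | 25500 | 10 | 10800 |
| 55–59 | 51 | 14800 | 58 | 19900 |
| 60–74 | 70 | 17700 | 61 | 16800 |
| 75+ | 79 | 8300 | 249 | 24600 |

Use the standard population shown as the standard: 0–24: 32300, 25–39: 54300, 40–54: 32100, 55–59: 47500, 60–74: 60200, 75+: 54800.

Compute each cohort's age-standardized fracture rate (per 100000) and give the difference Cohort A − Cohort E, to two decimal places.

Age-specific rates per 100000 for Cohort A: 33.71, 53.94, 86.27, 344.59, 395.48, 951.81.
For Cohort E: 36.36, 45.87, 92.59, 291.46, 363.10, 1012.20.
Standard total = 281200; weights = 0.1149, 0.1931, 0.1142, 0.1689, 0.2141, 0.1949.
Cohort A: 0.1149×33.71 + 0.1931×53.94 + 0.1142×86.27 + 0.1689×344.59 + 0.2141×395.48 + 0.1949×951.81 = 352.4979 per 100000.
Cohort E: 0.1149×36.36 + 0.1931×45.87 + 0.1142×92.59 + 0.1689×291.46 + 0.2141×363.10 + 0.1949×1012.20 = 347.8252 per 100000.
Difference = 352.4979 − 347.8252 = 4.6727.

4.67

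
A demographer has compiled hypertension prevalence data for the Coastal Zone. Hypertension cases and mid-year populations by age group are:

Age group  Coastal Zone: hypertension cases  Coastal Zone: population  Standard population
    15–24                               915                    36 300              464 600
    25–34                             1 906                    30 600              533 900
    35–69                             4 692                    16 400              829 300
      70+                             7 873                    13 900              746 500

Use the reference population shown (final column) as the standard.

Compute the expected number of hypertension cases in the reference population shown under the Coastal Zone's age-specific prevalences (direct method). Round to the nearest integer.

Age-specific rates per 1 000 for the Coastal Zone: 25.207, 62.288, 286.098, 566.403.
Expected hypertension cases = Σ (standard pop × age-specific rate ÷ 1 000)
= 464 600×25.207/1 000 + 533 900×62.288/1 000 + 829 300×286.098/1 000 + 746 500×566.403/1 000
= 11710.99 + 33255.34 + 237260.71 + 422819.75 = 705046.79.

705047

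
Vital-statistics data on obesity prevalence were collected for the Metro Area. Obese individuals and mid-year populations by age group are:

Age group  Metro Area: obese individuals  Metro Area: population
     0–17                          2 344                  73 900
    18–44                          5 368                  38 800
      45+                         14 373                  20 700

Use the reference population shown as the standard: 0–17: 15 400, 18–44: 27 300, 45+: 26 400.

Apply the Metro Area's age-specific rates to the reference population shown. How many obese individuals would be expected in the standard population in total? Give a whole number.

22596

Age-specific rates per 1 000 for the Metro Area: 31.719, 138.351, 694.348.
Expected obese individuals = Σ (standard pop × age-specific rate ÷ 1 000)
= 15 400×31.719/1 000 + 27 300×138.351/1 000 + 26 400×694.348/1 000
= 488.47 + 3776.97 + 18330.78 = 22596.22.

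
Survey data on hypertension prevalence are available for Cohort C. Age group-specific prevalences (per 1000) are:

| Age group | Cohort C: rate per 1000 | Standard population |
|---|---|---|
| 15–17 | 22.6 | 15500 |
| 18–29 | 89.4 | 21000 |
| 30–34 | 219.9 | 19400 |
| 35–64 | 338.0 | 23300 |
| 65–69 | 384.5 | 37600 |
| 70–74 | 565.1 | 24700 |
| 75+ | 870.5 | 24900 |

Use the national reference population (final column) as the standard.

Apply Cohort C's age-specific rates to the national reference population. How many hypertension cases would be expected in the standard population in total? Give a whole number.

64460

Expected hypertension cases = Σ (standard pop × age-specific rate ÷ 1000)
= 15500×22.6/1000 + 21000×89.4/1000 + 19400×219.9/1000 + 23300×338.0/1000 + 37600×384.5/1000 + 24700×565.1/1000 + 24900×870.5/1000
= 350.30 + 1877.40 + 4266.06 + 7875.40 + 14457.20 + 13957.97 + 21675.45 = 64459.78.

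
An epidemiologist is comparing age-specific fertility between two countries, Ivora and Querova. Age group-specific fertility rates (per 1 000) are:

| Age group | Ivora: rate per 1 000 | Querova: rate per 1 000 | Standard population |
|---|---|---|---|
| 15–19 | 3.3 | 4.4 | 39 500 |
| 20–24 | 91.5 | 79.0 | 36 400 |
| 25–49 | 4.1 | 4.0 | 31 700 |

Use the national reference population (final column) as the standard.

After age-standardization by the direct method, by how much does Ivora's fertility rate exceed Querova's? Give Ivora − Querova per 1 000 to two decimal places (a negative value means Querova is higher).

3.85

Standard total = 107 600; weights = 0.3671, 0.3383, 0.2946.
Ivora: 0.3671×3.3 + 0.3383×91.5 + 0.2946×4.1 = 33.3729 per 1 000.
Querova: 0.3671×4.4 + 0.3383×79.0 + 0.2946×4.0 = 29.5186 per 1 000.
Difference = 33.3729 − 29.5186 = 3.8543.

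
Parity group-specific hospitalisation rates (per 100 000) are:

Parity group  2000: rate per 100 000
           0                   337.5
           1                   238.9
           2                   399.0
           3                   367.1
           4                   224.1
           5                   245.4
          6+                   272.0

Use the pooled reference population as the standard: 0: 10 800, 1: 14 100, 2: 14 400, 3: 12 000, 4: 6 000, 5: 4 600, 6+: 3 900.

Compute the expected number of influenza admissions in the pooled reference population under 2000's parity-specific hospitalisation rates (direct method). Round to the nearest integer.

207

Expected influenza admissions = Σ (standard pop × parity-specific rate ÷ 100 000)
= 10 800×337.5/100 000 + 14 100×238.9/100 000 + 14 400×399.0/100 000 + 12 000×367.1/100 000 + 6 000×224.1/100 000 + 4 600×245.4/100 000 + 3 900×272.0/100 000
= 36.45 + 33.68 + 57.46 + 44.05 + 13.45 + 11.29 + 10.61 = 206.99.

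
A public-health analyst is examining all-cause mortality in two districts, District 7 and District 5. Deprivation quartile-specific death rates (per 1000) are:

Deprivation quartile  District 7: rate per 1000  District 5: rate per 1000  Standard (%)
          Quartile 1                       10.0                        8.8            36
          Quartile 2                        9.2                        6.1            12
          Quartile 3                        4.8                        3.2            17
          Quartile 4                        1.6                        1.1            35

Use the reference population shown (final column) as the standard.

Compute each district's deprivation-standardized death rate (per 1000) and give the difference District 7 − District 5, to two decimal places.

Standard weights: 0.36, 0.12, 0.17, 0.35.
District 7: 0.3600×10.0 + 0.1200×9.2 + 0.1700×4.8 + 0.3500×1.6 = 6.0800 per 1000.
District 5: 0.3600×8.8 + 0.1200×6.1 + 0.1700×3.2 + 0.3500×1.1 = 4.8290 per 1000.
Difference = 6.0800 − 4.8290 = 1.2510.

1.25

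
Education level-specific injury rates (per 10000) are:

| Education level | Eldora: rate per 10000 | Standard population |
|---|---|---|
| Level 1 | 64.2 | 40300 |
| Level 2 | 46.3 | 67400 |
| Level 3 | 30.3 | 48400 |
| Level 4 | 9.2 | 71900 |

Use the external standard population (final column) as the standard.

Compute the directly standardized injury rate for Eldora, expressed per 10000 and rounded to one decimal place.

34.4

Standard total = 228000; weights = 0.1768, 0.2956, 0.2123, 0.3154.
Standardized rate: 0.1768×64.2 + 0.2956×46.3 + 0.2123×30.3 + 0.3154×9.2 = 34.3679 per 10000.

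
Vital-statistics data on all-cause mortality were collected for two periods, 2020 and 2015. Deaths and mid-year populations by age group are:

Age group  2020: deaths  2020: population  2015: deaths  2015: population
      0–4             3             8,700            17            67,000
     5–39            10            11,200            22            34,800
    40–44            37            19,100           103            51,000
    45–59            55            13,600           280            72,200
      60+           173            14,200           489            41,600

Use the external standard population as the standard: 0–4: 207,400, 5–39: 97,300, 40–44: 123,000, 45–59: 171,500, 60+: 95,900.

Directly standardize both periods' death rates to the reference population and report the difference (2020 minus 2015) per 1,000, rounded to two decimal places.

0.15

Age-specific rates per 1,000 for 2020: 0.345, 0.893, 1.937, 4.044, 12.183.
For 2015: 0.254, 0.632, 2.020, 3.878, 11.755.
Standard total = 695,100; weights = 0.2984, 0.1400, 0.1770, 0.2467, 0.1380.
2020: 0.2984×0.345 + 0.1400×0.893 + 0.1770×1.937 + 0.2467×4.044 + 0.1380×12.183 = 3.2493 per 1,000.
2015: 0.2984×0.254 + 0.1400×0.632 + 0.1770×2.020 + 0.2467×3.878 + 0.1380×11.755 = 3.1002 per 1,000.
Difference = 3.2493 − 3.1002 = 0.1491.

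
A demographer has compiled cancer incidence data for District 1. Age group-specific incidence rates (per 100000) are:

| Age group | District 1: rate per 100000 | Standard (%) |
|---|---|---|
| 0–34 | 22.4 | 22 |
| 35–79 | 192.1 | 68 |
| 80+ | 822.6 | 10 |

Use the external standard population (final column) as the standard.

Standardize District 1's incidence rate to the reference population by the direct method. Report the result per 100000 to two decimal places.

Standard weights: 0.22, 0.68, 0.10.
Standardized rate: 0.2200×22.4 + 0.6800×192.1 + 0.1000×822.6 = 217.8160 per 100000.

217.82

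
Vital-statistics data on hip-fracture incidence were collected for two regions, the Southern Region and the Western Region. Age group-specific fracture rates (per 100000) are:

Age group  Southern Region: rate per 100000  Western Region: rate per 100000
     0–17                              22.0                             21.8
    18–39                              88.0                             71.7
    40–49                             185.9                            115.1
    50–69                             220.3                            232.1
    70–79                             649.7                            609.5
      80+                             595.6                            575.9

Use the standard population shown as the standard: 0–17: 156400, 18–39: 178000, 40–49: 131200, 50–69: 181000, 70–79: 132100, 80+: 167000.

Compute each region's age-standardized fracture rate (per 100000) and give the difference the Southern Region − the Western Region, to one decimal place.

19.8

Standard total = 945700; weights = 0.1654, 0.1882, 0.1387, 0.1914, 0.1397, 0.1766.
The Southern Region: 0.1654×22.0 + 0.1882×88.0 + 0.1387×185.9 + 0.1914×220.3 + 0.1397×649.7 + 0.1766×595.6 = 284.0856 per 100000.
The Western Region: 0.1654×21.8 + 0.1882×71.7 + 0.1387×115.1 + 0.1914×232.1 + 0.1397×609.5 + 0.1766×575.9 = 264.3265 per 100000.
Difference = 284.0856 − 264.3265 = 19.7591.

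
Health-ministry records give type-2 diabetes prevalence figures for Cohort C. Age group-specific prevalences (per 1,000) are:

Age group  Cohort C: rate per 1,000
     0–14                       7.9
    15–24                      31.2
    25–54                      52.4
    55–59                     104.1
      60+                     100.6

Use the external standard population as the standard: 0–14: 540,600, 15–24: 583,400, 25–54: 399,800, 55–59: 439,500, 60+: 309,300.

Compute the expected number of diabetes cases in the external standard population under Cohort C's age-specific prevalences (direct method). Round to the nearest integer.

120290

Expected diabetes cases = Σ (standard pop × age-specific rate ÷ 1,000)
= 540,600×7.9/1,000 + 583,400×31.2/1,000 + 399,800×52.4/1,000 + 439,500×104.1/1,000 + 309,300×100.6/1,000
= 4270.74 + 18202.08 + 20949.52 + 45751.95 + 31115.58 = 120289.87.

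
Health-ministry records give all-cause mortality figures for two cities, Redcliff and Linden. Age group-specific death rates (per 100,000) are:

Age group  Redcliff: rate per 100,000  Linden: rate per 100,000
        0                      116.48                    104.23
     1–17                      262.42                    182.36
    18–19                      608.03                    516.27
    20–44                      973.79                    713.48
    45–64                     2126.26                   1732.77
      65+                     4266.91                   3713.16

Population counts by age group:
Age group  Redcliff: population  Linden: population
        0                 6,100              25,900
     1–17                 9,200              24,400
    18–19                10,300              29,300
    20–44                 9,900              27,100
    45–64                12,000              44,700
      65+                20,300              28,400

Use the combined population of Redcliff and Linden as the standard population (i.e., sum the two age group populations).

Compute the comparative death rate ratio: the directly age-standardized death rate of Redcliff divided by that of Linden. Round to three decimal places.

1.196

Combined standard total = 247,600; weights = 0.1292, 0.1357, 0.1599, 0.1494, 0.2290, 0.1967.
Redcliff: 0.1292×116.48 + 0.1357×262.42 + 0.1599×608.03 + 0.1494×973.79 + 0.2290×2126.26 + 0.1967×4266.91 = 1619.5895 per 100,000.
Linden: 0.1292×104.23 + 0.1357×182.36 + 0.1599×516.27 + 0.1494×713.48 + 0.2290×1732.77 + 0.1967×3713.16 = 1354.5422 per 100,000.
Ratio = 1619.5895 ÷ 1354.5422 = 1.19567.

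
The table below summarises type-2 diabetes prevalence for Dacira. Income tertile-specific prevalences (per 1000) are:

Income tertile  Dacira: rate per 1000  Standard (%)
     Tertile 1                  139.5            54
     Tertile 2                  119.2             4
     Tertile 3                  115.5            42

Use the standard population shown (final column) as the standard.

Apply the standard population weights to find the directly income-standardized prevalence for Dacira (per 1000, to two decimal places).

128.61

Standard weights: 0.54, 0.04, 0.42.
Standardized rate: 0.5400×139.5 + 0.0400×119.2 + 0.4200×115.5 = 128.6080 per 1000.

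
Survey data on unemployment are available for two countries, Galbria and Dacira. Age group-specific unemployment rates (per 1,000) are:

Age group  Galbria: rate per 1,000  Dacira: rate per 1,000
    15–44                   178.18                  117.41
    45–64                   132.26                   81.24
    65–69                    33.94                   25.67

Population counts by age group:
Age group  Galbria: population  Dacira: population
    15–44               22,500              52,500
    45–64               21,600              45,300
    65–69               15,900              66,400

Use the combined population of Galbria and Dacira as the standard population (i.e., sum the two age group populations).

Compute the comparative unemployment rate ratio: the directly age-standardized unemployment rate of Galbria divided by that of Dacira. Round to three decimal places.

Combined standard total = 224,200; weights = 0.3345, 0.2984, 0.3671.
Galbria: 0.3345×178.18 + 0.2984×132.26 + 0.3671×33.94 = 111.5297 per 1,000.
Dacira: 0.3345×117.41 + 0.2984×81.24 + 0.3671×25.67 = 72.9409 per 1,000.
Ratio = 111.5297 ÷ 72.9409 = 1.52904.

1.529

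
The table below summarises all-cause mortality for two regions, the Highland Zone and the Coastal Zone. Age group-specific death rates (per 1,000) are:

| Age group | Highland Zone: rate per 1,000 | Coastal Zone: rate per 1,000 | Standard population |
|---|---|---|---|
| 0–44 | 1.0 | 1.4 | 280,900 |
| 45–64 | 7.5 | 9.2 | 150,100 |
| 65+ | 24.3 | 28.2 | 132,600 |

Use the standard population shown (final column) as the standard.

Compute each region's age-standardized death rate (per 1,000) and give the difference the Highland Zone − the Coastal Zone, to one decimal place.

-1.6

Standard total = 563,600; weights = 0.4984, 0.2663, 0.2353.
The Highland Zone: 0.4984×1.0 + 0.2663×7.5 + 0.2353×24.3 = 8.2130 per 1,000.
The Coastal Zone: 0.4984×1.4 + 0.2663×9.2 + 0.2353×28.2 = 9.7826 per 1,000.
Difference = 8.2130 − 9.7826 = -1.5697.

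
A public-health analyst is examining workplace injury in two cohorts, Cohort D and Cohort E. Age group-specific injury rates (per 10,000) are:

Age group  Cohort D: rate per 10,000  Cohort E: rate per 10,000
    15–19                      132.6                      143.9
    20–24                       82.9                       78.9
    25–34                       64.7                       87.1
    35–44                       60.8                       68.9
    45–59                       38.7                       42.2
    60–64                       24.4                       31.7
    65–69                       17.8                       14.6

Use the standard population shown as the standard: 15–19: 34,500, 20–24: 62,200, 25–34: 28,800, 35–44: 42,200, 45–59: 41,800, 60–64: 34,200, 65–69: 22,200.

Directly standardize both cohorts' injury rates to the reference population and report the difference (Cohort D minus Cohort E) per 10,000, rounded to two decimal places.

-5.46

Standard total = 265,900; weights = 0.1297, 0.2339, 0.1083, 0.1587, 0.1572, 0.1286, 0.0835.
Cohort D: 0.1297×132.6 + 0.2339×82.9 + 0.1083×64.7 + 0.1587×60.8 + 0.1572×38.7 + 0.1286×24.4 + 0.0835×17.8 = 63.9620 per 10,000.
Cohort E: 0.1297×143.9 + 0.2339×78.9 + 0.1083×87.1 + 0.1587×68.9 + 0.1572×42.2 + 0.1286×31.7 + 0.0835×14.6 = 69.4261 per 10,000.
Difference = 63.9620 − 69.4261 = -5.4641.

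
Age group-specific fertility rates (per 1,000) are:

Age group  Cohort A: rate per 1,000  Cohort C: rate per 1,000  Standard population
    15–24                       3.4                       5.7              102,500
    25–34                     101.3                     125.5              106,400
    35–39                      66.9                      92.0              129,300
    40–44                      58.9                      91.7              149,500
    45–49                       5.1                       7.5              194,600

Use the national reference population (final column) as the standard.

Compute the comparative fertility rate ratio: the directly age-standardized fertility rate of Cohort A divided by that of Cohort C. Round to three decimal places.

Standard total = 682,300; weights = 0.1502, 0.1559, 0.1895, 0.2191, 0.2852.
Cohort A: 0.1502×3.4 + 0.1559×101.3 + 0.1895×66.9 + 0.2191×58.9 + 0.2852×5.1 = 43.3460 per 1,000.
Cohort C: 0.1502×5.7 + 0.1559×125.5 + 0.1895×92.0 + 0.2191×91.7 + 0.2852×7.5 = 60.0934 per 1,000.
Ratio = 43.3460 ÷ 60.0934 = 0.72131.

0.721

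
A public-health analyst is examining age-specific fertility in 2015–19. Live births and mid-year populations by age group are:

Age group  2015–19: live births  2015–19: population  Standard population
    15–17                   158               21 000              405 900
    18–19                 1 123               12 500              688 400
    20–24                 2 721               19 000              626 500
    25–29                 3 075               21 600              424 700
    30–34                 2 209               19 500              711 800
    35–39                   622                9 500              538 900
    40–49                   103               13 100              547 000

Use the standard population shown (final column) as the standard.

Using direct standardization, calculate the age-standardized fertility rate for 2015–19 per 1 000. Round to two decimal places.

85.03

Age-specific rates per 1 000 for 2015–19: 7.524, 89.840, 143.211, 142.361, 113.282, 65.474, 7.863.
Standard total = 3 943 200; weights = 0.1029, 0.1746, 0.1589, 0.1077, 0.1805, 0.1367, 0.1387.
Standardized rate: 0.1029×7.524 + 0.1746×89.840 + 0.1589×143.211 + 0.1077×142.361 + 0.1805×113.282 + 0.1367×65.474 + 0.1387×7.863 = 85.0326 per 1 000.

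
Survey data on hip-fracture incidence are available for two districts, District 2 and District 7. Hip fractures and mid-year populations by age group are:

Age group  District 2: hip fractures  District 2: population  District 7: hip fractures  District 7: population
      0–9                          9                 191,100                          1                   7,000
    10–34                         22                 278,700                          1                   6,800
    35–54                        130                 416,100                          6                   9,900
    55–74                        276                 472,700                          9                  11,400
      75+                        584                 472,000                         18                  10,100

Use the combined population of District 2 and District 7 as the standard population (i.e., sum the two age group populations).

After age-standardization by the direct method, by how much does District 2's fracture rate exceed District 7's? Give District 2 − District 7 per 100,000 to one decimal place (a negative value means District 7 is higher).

Age-specific rates per 100,000 for District 2: 4.71, 7.89, 31.24, 58.39, 123.73.
For District 7: 14.29, 14.71, 60.61, 78.95, 178.22.
Combined standard total = 1,875,800; weights = 0.1056, 0.1522, 0.2271, 0.2581, 0.2570.
District 2: 0.1056×4.71 + 0.1522×7.89 + 0.2271×31.24 + 0.2581×58.39 + 0.2570×123.73 = 55.6622 per 100,000.
District 7: 0.1056×14.29 + 0.1522×14.71 + 0.2271×60.61 + 0.2581×78.95 + 0.2570×178.22 = 83.6891 per 100,000.
Difference = 55.6622 − 83.6891 = -28.0268.

-28.0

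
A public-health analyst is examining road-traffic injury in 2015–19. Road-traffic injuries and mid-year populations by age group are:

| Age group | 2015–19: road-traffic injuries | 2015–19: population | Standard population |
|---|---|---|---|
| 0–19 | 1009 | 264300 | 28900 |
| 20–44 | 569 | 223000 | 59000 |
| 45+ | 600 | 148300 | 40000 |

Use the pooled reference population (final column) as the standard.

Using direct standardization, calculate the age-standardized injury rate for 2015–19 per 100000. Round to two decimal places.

Age-specific rates per 100000 for 2015–19: 381.76, 255.16, 404.59.
Standard total = 127900; weights = 0.2260, 0.4613, 0.3127.
Standardized rate: 0.2260×381.76 + 0.4613×255.16 + 0.3127×404.59 = 330.4975 per 100000.

330.50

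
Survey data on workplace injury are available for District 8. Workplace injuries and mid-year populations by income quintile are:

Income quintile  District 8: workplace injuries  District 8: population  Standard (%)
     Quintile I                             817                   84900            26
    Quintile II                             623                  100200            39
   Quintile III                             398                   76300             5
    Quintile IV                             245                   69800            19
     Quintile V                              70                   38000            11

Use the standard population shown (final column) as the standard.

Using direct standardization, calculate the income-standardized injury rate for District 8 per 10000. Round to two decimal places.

60.57

Income-specific rates per 10000 for District 8: 96.23, 62.18, 52.16, 35.10, 18.42.
Standard weights: 0.26, 0.39, 0.05, 0.19, 0.11.
Standardized rate: 0.2600×96.23 + 0.3900×62.18 + 0.0500×52.16 + 0.1900×35.10 + 0.1100×18.42 = 60.5720 per 10000.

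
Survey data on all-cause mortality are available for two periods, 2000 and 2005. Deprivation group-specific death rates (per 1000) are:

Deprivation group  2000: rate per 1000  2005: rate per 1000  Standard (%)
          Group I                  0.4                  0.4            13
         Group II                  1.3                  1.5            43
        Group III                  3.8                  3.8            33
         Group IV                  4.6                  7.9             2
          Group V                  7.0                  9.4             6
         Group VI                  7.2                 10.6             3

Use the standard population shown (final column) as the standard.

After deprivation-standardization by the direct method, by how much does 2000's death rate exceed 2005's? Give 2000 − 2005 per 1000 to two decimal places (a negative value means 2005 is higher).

Standard weights: 0.13, 0.43, 0.33, 0.02, 0.06, 0.03.
2000: 0.1300×0.4 + 0.4300×1.3 + 0.3300×3.8 + 0.0200×4.6 + 0.0600×7.0 + 0.0300×7.2 = 2.5930 per 1000.
2005: 0.1300×0.4 + 0.4300×1.5 + 0.3300×3.8 + 0.0200×7.9 + 0.0600×9.4 + 0.0300×10.6 = 2.9910 per 1000.
Difference = 2.5930 − 2.9910 = -0.3980.

-0.40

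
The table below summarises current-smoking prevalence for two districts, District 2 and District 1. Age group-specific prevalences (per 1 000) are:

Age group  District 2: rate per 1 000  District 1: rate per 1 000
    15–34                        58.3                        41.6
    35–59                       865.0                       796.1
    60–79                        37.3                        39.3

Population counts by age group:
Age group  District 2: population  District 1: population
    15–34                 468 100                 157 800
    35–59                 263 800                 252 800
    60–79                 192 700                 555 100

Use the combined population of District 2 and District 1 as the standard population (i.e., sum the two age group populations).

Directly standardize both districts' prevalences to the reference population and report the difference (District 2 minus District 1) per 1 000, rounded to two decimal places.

Combined standard total = 1 890 300; weights = 0.3311, 0.2733, 0.3956.
District 2: 0.3311×58.3 + 0.2733×865.0 + 0.3956×37.3 = 270.4554 per 1 000.
District 1: 0.3311×41.6 + 0.2733×796.1 + 0.3956×39.3 = 246.8874 per 1 000.
Difference = 270.4554 − 246.8874 = 23.5680.

23.57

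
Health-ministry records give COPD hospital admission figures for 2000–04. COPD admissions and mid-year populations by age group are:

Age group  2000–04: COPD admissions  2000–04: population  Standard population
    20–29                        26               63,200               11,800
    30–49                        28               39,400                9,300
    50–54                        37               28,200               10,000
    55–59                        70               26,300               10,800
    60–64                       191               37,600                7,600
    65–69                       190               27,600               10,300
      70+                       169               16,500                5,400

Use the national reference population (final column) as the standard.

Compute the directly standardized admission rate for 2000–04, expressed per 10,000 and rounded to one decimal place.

33.5

Age-specific rates per 10,000 for 2000–04: 4.11, 7.11, 13.12, 26.62, 50.80, 68.84, 102.42.
Standard total = 65,200; weights = 0.1810, 0.1426, 0.1534, 0.1656, 0.1166, 0.1580, 0.0828.
Standardized rate: 0.1810×4.11 + 0.1426×7.11 + 0.1534×13.12 + 0.1656×26.62 + 0.1166×50.80 + 0.1580×68.84 + 0.0828×102.42 = 33.4587 per 10,000.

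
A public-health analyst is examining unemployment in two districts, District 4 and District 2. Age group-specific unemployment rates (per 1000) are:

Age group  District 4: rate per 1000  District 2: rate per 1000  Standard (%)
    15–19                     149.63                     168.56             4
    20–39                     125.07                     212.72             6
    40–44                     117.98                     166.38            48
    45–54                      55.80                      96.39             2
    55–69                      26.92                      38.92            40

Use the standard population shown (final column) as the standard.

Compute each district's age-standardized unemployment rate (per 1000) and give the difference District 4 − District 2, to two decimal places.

-34.86

Standard weights: 0.04, 0.06, 0.48, 0.02, 0.40.
District 4: 0.0400×149.63 + 0.0600×125.07 + 0.4800×117.98 + 0.0200×55.80 + 0.4000×26.92 = 82.0038 per 1000.
District 2: 0.0400×168.56 + 0.0600×212.72 + 0.4800×166.38 + 0.0200×96.39 + 0.4000×38.92 = 116.8638 per 1000.
Difference = 82.0038 − 116.8638 = -34.8600.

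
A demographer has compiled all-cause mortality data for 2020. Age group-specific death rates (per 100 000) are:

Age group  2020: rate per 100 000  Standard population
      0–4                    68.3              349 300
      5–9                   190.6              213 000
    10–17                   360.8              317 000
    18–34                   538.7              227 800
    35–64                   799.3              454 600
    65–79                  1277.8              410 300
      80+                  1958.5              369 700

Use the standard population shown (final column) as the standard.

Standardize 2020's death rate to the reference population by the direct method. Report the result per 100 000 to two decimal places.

817.03

Standard total = 2 341 700; weights = 0.1492, 0.0910, 0.1354, 0.0973, 0.1941, 0.1752, 0.1579.
Standardized rate: 0.1492×68.3 + 0.0910×190.6 + 0.1354×360.8 + 0.0973×538.7 + 0.1941×799.3 + 0.1752×1277.8 + 0.1579×1958.5 = 817.0325 per 100 000.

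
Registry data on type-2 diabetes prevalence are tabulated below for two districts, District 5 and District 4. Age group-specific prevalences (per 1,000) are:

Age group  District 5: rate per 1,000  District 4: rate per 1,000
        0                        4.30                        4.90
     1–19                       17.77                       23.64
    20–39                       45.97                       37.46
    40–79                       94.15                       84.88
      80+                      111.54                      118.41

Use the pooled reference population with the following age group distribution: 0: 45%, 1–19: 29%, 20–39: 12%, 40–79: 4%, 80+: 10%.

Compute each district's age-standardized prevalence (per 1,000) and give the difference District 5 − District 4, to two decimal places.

-1.27

Standard weights: 0.45, 0.29, 0.12, 0.04, 0.10.
District 5: 0.4500×4.30 + 0.2900×17.77 + 0.1200×45.97 + 0.0400×94.15 + 0.1000×111.54 = 27.5247 per 1,000.
District 4: 0.4500×4.90 + 0.2900×23.64 + 0.1200×37.46 + 0.0400×84.88 + 0.1000×118.41 = 28.7920 per 1,000.
Difference = 27.5247 − 28.7920 = -1.2673.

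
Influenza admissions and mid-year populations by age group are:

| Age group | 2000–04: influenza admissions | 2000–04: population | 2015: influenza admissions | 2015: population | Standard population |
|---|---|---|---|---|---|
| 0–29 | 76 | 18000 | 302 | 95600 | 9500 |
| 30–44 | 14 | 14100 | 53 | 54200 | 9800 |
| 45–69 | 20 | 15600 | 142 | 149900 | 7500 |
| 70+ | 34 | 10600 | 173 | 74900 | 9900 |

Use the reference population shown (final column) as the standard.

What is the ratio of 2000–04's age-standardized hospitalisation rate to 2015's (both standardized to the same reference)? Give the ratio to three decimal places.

1.311

Age-specific rates per 100000 for 2000–04: 422.22, 99.29, 128.21, 320.75.
For 2015: 315.90, 97.79, 94.73, 230.97.
Standard total = 36700; weights = 0.2589, 0.2670, 0.2044, 0.2698.
2000–04: 0.2589×422.22 + 0.2670×99.29 + 0.2044×128.21 + 0.2698×320.75 = 248.5333 per 100000.
2015: 0.2589×315.90 + 0.2670×97.79 + 0.2044×94.73 + 0.2698×230.97 = 189.5496 per 100000.
Ratio = 248.5333 ÷ 189.5496 = 1.31118.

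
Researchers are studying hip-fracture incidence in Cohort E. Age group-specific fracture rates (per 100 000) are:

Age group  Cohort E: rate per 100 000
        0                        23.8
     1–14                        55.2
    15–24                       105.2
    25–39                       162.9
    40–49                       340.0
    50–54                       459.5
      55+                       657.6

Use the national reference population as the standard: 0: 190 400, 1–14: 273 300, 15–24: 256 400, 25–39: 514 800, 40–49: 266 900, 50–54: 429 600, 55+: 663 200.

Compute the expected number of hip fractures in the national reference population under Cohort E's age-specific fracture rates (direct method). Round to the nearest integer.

Expected hip fractures = Σ (standard pop × age-specific rate ÷ 100 000)
= 190 400×23.8/100 000 + 273 300×55.2/100 000 + 256 400×105.2/100 000 + 514 800×162.9/100 000 + 266 900×340.0/100 000 + 429 600×459.5/100 000 + 663 200×657.6/100 000
= 45.32 + 150.86 + 269.73 + 838.61 + 907.46 + 1974.01 + 4361.20 = 8547.19.

8547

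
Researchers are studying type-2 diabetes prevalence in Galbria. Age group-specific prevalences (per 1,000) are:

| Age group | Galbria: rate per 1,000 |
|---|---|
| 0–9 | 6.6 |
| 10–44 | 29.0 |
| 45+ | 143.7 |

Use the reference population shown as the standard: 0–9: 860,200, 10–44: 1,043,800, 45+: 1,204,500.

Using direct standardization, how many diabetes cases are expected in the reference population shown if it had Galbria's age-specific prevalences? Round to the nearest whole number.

Expected diabetes cases = Σ (standard pop × age-specific rate ÷ 1,000)
= 860,200×6.6/1,000 + 1,043,800×29.0/1,000 + 1,204,500×143.7/1,000
= 5677.32 + 30270.20 + 173086.65 = 209034.17.

209034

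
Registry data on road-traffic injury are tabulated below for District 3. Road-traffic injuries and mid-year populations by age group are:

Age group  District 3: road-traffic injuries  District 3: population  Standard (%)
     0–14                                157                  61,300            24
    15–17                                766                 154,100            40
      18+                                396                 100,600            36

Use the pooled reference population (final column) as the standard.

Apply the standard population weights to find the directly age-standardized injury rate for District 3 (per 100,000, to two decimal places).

Age-specific rates per 100,000 for District 3: 256.12, 497.08, 393.64.
Standard weights: 0.24, 0.40, 0.36.
Standardized rate: 0.2400×256.12 + 0.4000×497.08 + 0.3600×393.64 = 402.0099 per 100,000.

402.01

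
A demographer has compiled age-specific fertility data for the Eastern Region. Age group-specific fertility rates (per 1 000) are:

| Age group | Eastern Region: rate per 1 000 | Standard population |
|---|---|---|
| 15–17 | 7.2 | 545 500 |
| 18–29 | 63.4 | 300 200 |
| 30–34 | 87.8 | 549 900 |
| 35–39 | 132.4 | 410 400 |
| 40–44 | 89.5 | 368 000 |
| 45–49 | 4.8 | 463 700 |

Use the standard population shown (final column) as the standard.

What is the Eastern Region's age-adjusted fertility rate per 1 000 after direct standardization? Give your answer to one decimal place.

Standard total = 2 637 700; weights = 0.2068, 0.1138, 0.2085, 0.1556, 0.1395, 0.1758.
Standardized rate: 0.2068×7.2 + 0.1138×63.4 + 0.2085×87.8 + 0.1556×132.4 + 0.1395×89.5 + 0.1758×4.8 = 60.9395 per 1 000.

60.9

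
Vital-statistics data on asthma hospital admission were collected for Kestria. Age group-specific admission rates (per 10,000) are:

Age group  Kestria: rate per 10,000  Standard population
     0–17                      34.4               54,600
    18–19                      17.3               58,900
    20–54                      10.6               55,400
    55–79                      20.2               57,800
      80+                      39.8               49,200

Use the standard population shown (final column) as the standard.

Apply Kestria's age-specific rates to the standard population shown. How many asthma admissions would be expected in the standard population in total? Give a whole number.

661

Expected asthma admissions = Σ (standard pop × age-specific rate ÷ 10,000)
= 54,600×34.4/10,000 + 58,900×17.3/10,000 + 55,400×10.6/10,000 + 57,800×20.2/10,000 + 49,200×39.8/10,000
= 187.82 + 101.90 + 58.72 + 116.76 + 195.82 = 661.02.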